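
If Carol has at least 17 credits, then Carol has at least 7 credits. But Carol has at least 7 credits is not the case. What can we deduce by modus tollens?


Modus tollens: P → Q, ¬Q ⊢ ¬P
P: Carol has at least 17 credits
Q: Carol has at least 7 credits
We have P → Q and Q is false.
By modus tollens, P must be false.

It is not the case that Carol has at least 17 credits


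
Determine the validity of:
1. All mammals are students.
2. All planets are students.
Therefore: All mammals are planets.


Premise 1: All mammals are students.
Premise 2: All planets are students.
Conclusion: All mammals are planets.
Fallacy: undistributed middle. students is predicate in both.
Counterexample: mammals and planets could be disjoint subsets of students.

Invalid


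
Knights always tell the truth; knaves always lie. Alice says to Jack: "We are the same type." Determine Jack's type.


Alice says: "We are the same type."
Case 1: Alice is a Knight (truth-teller)
  Statement is true → they ARE the same → Jack is also a Knight
Case 2: Alice is a Knave (liar)
  Statement is false → they are NOT the same → Jack is a Knight
In both cases, Jack is a Knight.

Knight


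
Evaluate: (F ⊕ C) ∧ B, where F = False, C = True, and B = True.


F = False, C = True, B = True
Step 1: F ⊕ C = False XOR True = True
Step 2: True ∧ B = True AND True = True
XOR true when exactly one of F,C is true; then AND with B.

True


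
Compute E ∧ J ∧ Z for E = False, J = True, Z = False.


E = False, J = True, Z = False
Step 1: E ∧ J = False AND True = False
Step 2: (False) ∧ Z = (False) AND False = False
AND is true only when ALL operands are true.

False


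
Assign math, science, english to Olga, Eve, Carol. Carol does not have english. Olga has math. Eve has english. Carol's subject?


From clues:
  Eve → english
  Olga → math
By elimination, Carol gets the remaining.

science


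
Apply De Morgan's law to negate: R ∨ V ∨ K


De Morgan's law: ¬(P ∨ Q ∨ R) ≡ ¬P ∧ ¬Q ∧ ¬R
¬(R ∨ V ∨ K) = ¬R ∧ ¬V ∧ ¬K

¬R ∧ ¬V ∧ ¬K


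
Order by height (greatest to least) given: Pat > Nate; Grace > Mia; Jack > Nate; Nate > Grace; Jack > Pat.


Constraints: Pat > Nate; Grace > Mia; Jack > Nate; Nate > Grace; Jack > Pat
Method: at each step, the next-highest is the one remaining person who never appears on the smaller side of a constraint between remaining people.
  Step 1: remaining {Mia, Pat, Nate, Grace, Jack}; on the smaller side: {Mia, Pat, Nate, Grace} → Jack is next (Jack > Nate; Jack > Pat).
  Step 2: remaining {Mia, Pat, Nate, Grace}; on the smaller side: {Mia, Nate, Grace} → Pat is next (Pat > Nate).
  Step 3: remaining {Mia, Nate, Grace}; on the smaller side: {Mia, Grace} → Nate is next (Nate > Grace).
  Step 4: remaining {Mia, Grace}; on the smaller side: {Mia} → Grace is next (Grace > Mia).
  Step 5: only Mia remains → lowest.
Final ranking (highest to lowest):

Jack > Pat > Nate > Grace > Mia


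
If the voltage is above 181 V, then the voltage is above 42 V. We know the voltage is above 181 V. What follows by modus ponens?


Modus ponens: P → Q, P ⊢ Q
P: the voltage is above 181 V
Q: the voltage is above 42 V
We have P → Q and P is true.
By modus ponens, Q must be true.

The voltage is above 42 V


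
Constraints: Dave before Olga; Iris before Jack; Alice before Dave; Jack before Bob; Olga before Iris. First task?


Constraints: Dave before Olga; Iris before Jack; Alice before Dave; Jack before Bob; Olga before Iris
The first task can have nothing scheduled before it, so it must never appear on the right of a 'before'.
Tasks appearing after some 'before': Olga, Jack, Dave, Bob, Iris.
The only task not in that list is Alice → it is first.

Alice


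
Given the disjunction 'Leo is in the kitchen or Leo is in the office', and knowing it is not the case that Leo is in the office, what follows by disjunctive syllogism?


Disjunctive syllogism: P ∨ Q, ¬P ⊢ Q
Disjunction: Leo is in the kitchen ∨ Leo is in the office
We know it is not the case that Leo is in the office.
By disjunctive syllogism, the other disjunct must be true.

Leo is in the kitchen


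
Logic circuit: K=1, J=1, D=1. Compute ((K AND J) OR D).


K AND J = 1&1 = 1
1 OR 1 = 1

1


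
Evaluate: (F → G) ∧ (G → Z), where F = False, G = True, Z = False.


F = False, G = True, Z = False
Step 1: F → G is false only when F=True and G=False. Result: True
Step 2: G → Z is false only when G=True and Z=False. Result: False
Step 3: True ∧ False = False

False


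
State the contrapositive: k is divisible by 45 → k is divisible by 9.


Original: If k is divisible by 45, then k is divisible by 9
Contrapositive: If ¬Q, then ¬P
Negate Q: not (k is divisible by 9)
Negate P: not (k is divisible by 45)

If not (k is divisible by 9), then not (k is divisible by 45).


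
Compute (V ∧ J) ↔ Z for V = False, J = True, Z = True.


V = False, J = True, Z = True
Step 1: V ∧ J = False AND True = False
Step 2: (False) ↔ Z: true when both sides have same truth value.
Result: False ↔ True = False

False


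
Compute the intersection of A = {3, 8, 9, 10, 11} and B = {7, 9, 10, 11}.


A = {3, 8, 9, 10, 11}
B = {7, 9, 10, 11}
Operation: intersection
Elements in both: 9, 10, 11

{9, 10, 11}


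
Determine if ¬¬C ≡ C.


Expression 1: ¬¬C
Expression 2: C
Truth table (C | Expr1 Expr2):
  T |   T     T
  F |   F     F
All 2 rows agree, so the expressions are logically equivalent.

Yes


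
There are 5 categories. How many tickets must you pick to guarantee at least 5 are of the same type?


Pigeonhole: to guarantee k in one of n categories, need (k-1)×n + 1.
k = 5, n = 5
Minimum = (5-1) × 5 + 1 = 4 × 5 + 1

21


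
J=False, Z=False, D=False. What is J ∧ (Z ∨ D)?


J = False, Z = False, D = False
Expression: J ∧ (Z ∨ D)
Step 1: Z ∨ D = False OR False = False
Step 2: J ∧ (False) = False AND False = False

False


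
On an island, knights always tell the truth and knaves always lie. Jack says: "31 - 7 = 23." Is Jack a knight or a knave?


Statement: "31 - 7 = 23."
Actual: 31 - 7 = 24
Claimed: 23
Statement is FALSE → Jack lies → Knave

Knave


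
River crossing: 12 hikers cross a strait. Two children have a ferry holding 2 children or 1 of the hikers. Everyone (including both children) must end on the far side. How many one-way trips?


Per crossing of one of the hikers: children→, one←, one of the hikers→, one← = 4 trips
12 × 4 = 48, + 1 final children→ = 49
Minimum trips = 49

49


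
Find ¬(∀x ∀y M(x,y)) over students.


Original: ∀x ∀y M(x,y)
Rule: ¬∀→∃, ¬∃→∀, negate predicate.
Negation: ∃x ∃y ¬M(x,y)

∃x ∃y ¬M(x,y)


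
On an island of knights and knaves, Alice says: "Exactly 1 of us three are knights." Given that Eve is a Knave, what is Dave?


Alice claims exactly 1 knights among Alice, Eve, Dave.
Given: Eve is a Knave.

Case 1: Alice is a Knight (tells truth)
  Then exactly 1 of the three are knights.
  Counting Alice, Eve: 1 knight(s) so far. Need 0 more → Dave = Knave.
Case 2: Alice is a Knave (lies)
  Then the count is NOT 1.
  If Dave = Knight, count = 1 = 1 → claim would be true, contradicts lie.
  If Dave = Knave, count = 0 ≠ 1 → lie confirmed ✓

Dave is a Knave.

Knave


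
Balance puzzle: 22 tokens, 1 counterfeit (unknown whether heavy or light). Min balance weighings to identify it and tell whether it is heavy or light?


Let n = 22. 44 possibilities (n tokens × lighter/heavier); each weighing has 3 outcomes.
Bound for k weighings: say the first weighing puts j tokens on each pan. If it tips, the 2j weighed tokens remain suspects (each with a known direction) and k-1 weighings give 3^(k-1) outcomes; 3^(k-1) is odd, so 2j ≤ 3^(k-1) - 1. If it balances, the n - 2j unweighed tokens remain with direction unknown: 2(n - 2j) ≤ 3^(k-1) - 1 by the same parity argument. Adding, n ≤ (3^(k-1) - 1) + (3^(k-1) - 1)/2 = (3^k - 3)/2, and the classical three-group strategy achieves this (3 tokens in 2 weighings, 12 in 3, 39 in 4, 120 in 5).
So we need the smallest k with (3^k - 3)/2 ≥ 22.
k = 3: (3^3 - 3)/2 = 12 < 22 ✗
k = 4: (3^4 - 3)/2 = 39 ≥ 22 ✓

4


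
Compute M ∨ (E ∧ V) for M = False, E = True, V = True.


M = False, E = True, V = True
Step 1: E ∧ V = True AND True = True
Step 2: M ∨ True = False OR True = True
AND evaluated first (higher precedence); then OR applied.

True


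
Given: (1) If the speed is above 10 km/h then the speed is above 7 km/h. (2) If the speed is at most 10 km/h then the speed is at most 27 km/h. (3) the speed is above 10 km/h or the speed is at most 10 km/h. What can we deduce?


Constructive dilemma: (P → Q) ∧ (R → S), P ∨ R ⊢ Q ∨ S
Premise 1: the speed is above 10 km/h → the speed is above 7 km/h
Premise 2: the speed is at most 10 km/h → the speed is at most 27 km/h
Premise 3: the speed is above 10 km/h ∨ the speed is at most 10 km/h
Case 1: Assuming the speed is above 10 km/h, then by Premise 1, the speed is above 7 km/h.
Case 2: Assuming the speed is at most 10 km/h, then by Premise 2, the speed is at most 27 km/h.
Since one of the speed is above 10 km/h or the speed is at most 10 km/h must hold, we get the speed is above 7 km/h or the speed is at most 27 km/h.

The speed is above 7 km/h or the speed is at most 27 km/h.


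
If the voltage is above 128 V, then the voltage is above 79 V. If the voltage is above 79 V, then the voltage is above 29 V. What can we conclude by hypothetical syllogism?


Hypothetical syllogism: P → Q, Q → R ⊢ P → R
Premise 1: the voltage is above 128 V → the voltage is above 79 V
Premise 2: the voltage is above 79 V → the voltage is above 29 V
Chain the implications: the middle term (the voltage is above 79 V) links the two.
Conclusion: If the voltage is above 128 V, then the voltage is above 29 V.

If the voltage is above 128 V, then the voltage is above 29 V.


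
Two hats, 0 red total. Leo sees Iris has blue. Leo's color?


Total red = 0, Iris = blue
Red accounted for: 0
Remaining for Leo: 0
Leo's hat is blue.

blue


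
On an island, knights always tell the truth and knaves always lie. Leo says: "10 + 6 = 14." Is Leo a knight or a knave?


Statement: "10 + 6 = 14."
Actual: 10 + 6 = 16
Claimed: 14
Statement is FALSE → Leo lies → Knave

Knave


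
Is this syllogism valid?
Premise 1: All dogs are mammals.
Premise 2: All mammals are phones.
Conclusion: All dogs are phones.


Premise 1: All dogs are mammals.
Premise 2: All mammals are phones.
Conclusion: All dogs are phones.
Barbara syllogism (AAA-1): All A are B, All B are C → All A are C.
Middle term (mammals) distributed in premise 2.

Valid


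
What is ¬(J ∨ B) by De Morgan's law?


De Morgan's law: ¬(P ∨ Q) ≡ ¬P ∧ ¬Q
¬(J ∨ B) = ¬J ∧ ¬B

¬J ∧ ¬B


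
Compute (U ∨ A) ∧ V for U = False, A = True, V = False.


U = False, A = True, V = False
Step 1: U ∨ A = False OR True = True
Step 2: True ∧ V = True AND False = False
OR is true when at least one operand is true; AND requires both.

False


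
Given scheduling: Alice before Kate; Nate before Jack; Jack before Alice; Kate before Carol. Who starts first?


Constraints: Alice before Kate; Nate before Jack; Jack before Alice; Kate before Carol
The first task can have nothing scheduled before it, so it must never appear on the right of a 'before'.
Tasks appearing after some 'before': Kate, Jack, Alice, Carol.
The only task not in that list is Nate → it is first.

Nate


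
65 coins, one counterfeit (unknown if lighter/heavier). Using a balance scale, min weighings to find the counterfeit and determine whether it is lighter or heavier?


Let n = 65. 130 possibilities (n coins × lighter/heavier); each weighing has 3 outcomes.
Bound for k weighings: say the first weighing puts j coins on each pan. If it tips, the 2j weighed coins remain suspects (each with a known direction) and k-1 weighings give 3^(k-1) outcomes; 3^(k-1) is odd, so 2j ≤ 3^(k-1) - 1. If it balances, the n - 2j unweighed coins remain with direction unknown: 2(n - 2j) ≤ 3^(k-1) - 1 by the same parity argument. Adding, n ≤ (3^(k-1) - 1) + (3^(k-1) - 1)/2 = (3^k - 3)/2, and the classical three-group strategy achieves this (3 coins in 2 weighings, 12 in 3, 39 in 4, 120 in 5).
So we need the smallest k with (3^k - 3)/2 ≥ 65.
k = 4: (3^4 - 3)/2 = 39 < 65 ✗
k = 5: (3^5 - 3)/2 = 120 ≥ 65 ✓

5


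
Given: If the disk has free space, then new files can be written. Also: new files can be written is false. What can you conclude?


Modus tollens: P → Q, ¬Q ⊢ ¬P
P: the disk has free space
Q: new files can be written
We have P → Q and Q is false.
By modus tollens, P must be false.

It is not the case that the disk has free space


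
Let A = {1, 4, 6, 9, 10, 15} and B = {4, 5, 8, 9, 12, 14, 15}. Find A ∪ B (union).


A = {1, 4, 6, 9, 10, 15}
B = {4, 5, 8, 9, 12, 14, 15}
Operation: union
All elements combined: 1, 4, 5, 6, 8, 9, 10, 12, 14, 15

{1, 4, 5, 6, 8, 9, 10, 12, 14, 15}


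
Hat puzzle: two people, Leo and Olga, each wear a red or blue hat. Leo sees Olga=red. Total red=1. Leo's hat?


Total red = 1, Olga = red
Red accounted for: 1
Remaining for Leo: 0
Leo's hat is blue.

blue


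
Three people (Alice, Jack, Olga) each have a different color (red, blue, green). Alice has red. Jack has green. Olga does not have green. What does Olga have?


From clues:
  Jack → green
  Alice → red
By elimination, Olga gets the remaining.

blue


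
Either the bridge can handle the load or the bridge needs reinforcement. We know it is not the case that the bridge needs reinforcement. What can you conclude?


Disjunctive syllogism: P ∨ Q, ¬P ⊢ Q
Disjunction: the bridge can handle the load ∨ the bridge needs reinforcement
We know it is not the case that the bridge needs reinforcement.
By disjunctive syllogism, the other disjunct must be true.

The bridge can handle the load


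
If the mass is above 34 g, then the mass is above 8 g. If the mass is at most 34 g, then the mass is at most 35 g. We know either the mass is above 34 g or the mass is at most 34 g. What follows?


Constructive dilemma: (P → Q) ∧ (R → S), P ∨ R ⊢ Q ∨ S
Premise 1: the mass is above 34 g → the mass is above 8 g
Premise 2: the mass is at most 34 g → the mass is at most 35 g
Premise 3: the mass is above 34 g ∨ the mass is at most 34 g
Case 1: Assuming the mass is above 34 g, then by Premise 1, the mass is above 8 g.
Case 2: Assuming the mass is at most 34 g, then by Premise 2, the mass is at most 35 g.
Since one of the mass is above 34 g or the mass is at most 34 g must hold, we get the mass is above 8 g or the mass is at most 35 g.

The mass is above 8 g or the mass is at most 35 g.


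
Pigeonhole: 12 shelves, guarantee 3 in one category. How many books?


Pigeonhole: to guarantee k in one of n categories, need (k-1)×n + 1.
k = 3, n = 12
Minimum = (3-1) × 12 + 1 = 2 × 12 + 1

25


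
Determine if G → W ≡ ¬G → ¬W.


Expression 1: G → W
Expression 2: ¬G → ¬W
Truth table (G W | Expr1 Expr2):
  T T |   T     T
  T F |   F     T   ← differ
  F T |   T     F   ← differ
  F F |   T     T
Counterexample: G=T, W=F gives Expr1 = F but Expr2 = T, so the expressions are NOT logically equivalent.

No


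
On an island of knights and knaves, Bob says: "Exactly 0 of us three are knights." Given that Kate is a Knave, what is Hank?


Bob claims exactly 0 knights among Bob, Kate, Hank.
Given: Kate is a Knave.

Case 1: Bob is a Knight (tells truth)
  Then exactly 0 of the three are knights.
  Counting Bob, Kate: 1 knight(s) so far. Need -1 more → impossible.
Case 2: Bob is a Knave (lies)
  Then the count is NOT 0.
  If Hank = Knave, count = 0 = 0 → claim would be true, contradicts lie.
  If Hank = Knight, count = 1 ≠ 0 → lie confirmed ✓

Hank is a Knight.

Knight


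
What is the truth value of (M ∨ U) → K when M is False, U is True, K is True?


M = False, U = True, K = True
Step 1: M ∨ U = False OR True = True
Step 2: (True) → K: false only when antecedent=True and K=False.
Result: True

True


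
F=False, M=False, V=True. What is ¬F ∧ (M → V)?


F = False, M = False, V = True
Expression: ¬F ∧ (M → V)
Step 1: ¬F = NOT False = True
Step 2: M → V = False → True (false only if M=True, V=False) = True
Step 3: (True) ∧ (True) = True AND True = True

True


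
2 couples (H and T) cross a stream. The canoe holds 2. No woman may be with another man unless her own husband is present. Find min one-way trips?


Label couples H and T.
1. WH+WT → (far: WH,WT; near: HH,HT)
2. WH ←   (far: WT; near: HH,HT,WH)
3. HH+HT → (far: HH,HT,WT; near: WH)
4. HH ←   (far: HT,WT; near: HH,WH)  — HH returns, since WH is alone on near bank
5. HH+WH → (far: all four; near: empty)
Every state respects the constraint.
Minimum trips = 5

5


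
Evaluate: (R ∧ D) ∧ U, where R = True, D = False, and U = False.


R = True, D = False, U = False
Step 1: R ∧ D = True AND False = False
Step 2: False ∧ U = False AND False = False
AND is true only when ALL operands are true.

False


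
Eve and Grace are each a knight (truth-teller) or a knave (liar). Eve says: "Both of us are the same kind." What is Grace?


Eve says: "Both of us are the same kind."
Case 1: Eve is a Knight (truth-teller)
  Statement is true → they ARE the same → Grace is also a Knight
Case 2: Eve is a Knave (liar)
  Statement is false → they are NOT the same → Grace is a Knight
In both cases, Grace is a Knight.

Knight


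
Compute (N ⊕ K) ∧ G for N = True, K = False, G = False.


N = True, K = False, G = False
Step 1: N ⊕ K = True XOR False = True
Step 2: True ∧ G = True AND False = False
XOR true when exactly one of N,K is true; then AND with G.

False


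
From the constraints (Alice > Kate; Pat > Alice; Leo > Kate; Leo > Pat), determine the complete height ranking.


Constraints: Alice > Kate; Pat > Alice; Leo > Kate; Leo > Pat
Method: at each step, the next-highest is the one remaining person who never appears on the smaller side of a constraint between remaining people.
  Step 1: remaining {Alice, Leo, Pat, Kate}; on the smaller side: {Alice, Pat, Kate} → Leo is next (Leo > Kate; Leo > Pat).
  Step 2: remaining {Alice, Pat, Kate}; on the smaller side: {Alice, Kate} → Pat is next (Pat > Alice).
  Step 3: remaining {Alice, Kate}; on the smaller side: {Kate} → Alice is next (Alice > Kate).
  Step 4: only Kate remains → lowest.
Final ranking (highest to lowest):

Leo > Pat > Alice > Kate


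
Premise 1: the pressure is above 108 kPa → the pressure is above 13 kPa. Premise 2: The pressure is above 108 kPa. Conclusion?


Modus ponens: P → Q, P ⊢ Q
P: the pressure is above 108 kPa
Q: the pressure is above 13 kPa
We have P → Q and P is true.
By modus ponens, Q must be true.

The pressure is above 13 kPa


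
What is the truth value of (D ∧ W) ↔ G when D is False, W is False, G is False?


D = False, W = False, G = False
Step 1: D ∧ W = False AND False = False
Step 2: (False) ↔ G: true when both sides have same truth value.
Result: False ↔ False = True

True


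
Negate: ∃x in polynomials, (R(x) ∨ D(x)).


Original: ∃x (R(x) ∨ D(x))
Rule: ¬∀→∃, ¬∃→∀, negate predicate.
Negation: ∀x (¬R(x) ∧ ¬D(x))

∀x (¬R(x) ∧ ¬D(x))


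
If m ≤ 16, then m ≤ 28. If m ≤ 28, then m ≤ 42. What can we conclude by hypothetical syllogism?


Hypothetical syllogism: P → Q, Q → R ⊢ P → R
Premise 1: m ≤ 16 → m ≤ 28
Premise 2: m ≤ 28 → m ≤ 42
Chain the implications: the middle term (m ≤ 28) links the two.
Conclusion: If m ≤ 16, then m ≤ 42.

If m ≤ 16, then m ≤ 42.


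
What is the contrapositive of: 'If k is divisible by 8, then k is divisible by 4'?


Original: If k is divisible by 8, then k is divisible by 4
Contrapositive: If ¬Q, then ¬P
Negate Q: not (k is divisible by 4)
Negate P: not (k is divisible by 8)

If not (k is divisible by 4), then not (k is divisible by 8).


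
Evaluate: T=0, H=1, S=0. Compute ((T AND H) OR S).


T AND H = 0&1 = 0
0 OR 0 = 0

0


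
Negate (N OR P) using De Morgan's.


De Morgan's law: ¬(P ∨ Q) ≡ ¬P ∧ ¬Q
¬(N ∨ P) = ¬N ∧ ¬P

¬N ∧ ¬P


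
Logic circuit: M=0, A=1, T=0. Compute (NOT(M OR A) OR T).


M OR A = 1
NOT(1) = 0
0 OR 0 = 0

0


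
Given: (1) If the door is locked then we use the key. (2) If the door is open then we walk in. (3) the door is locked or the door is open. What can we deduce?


Constructive dilemma: (P → Q) ∧ (R → S), P ∨ R ⊢ Q ∨ S
Premise 1: the door is locked → we use the key
Premise 2: the door is open → we walk in
Premise 3: the door is locked ∨ the door is open
Case 1: Assuming the door is locked, then by Premise 1, we use the key.
Case 2: Assuming the door is open, then by Premise 2, we walk in.
Since one of the door is locked or the door is open must hold, we get we use the key or we walk in.

We use the key or we walk in.


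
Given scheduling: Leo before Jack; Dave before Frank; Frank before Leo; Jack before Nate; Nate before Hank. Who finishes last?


Constraints: Leo before Jack; Dave before Frank; Frank before Leo; Jack before Nate; Nate before Hank
The last task can have nothing scheduled after it, so it must never appear on the left of a 'before'.
Tasks appearing before some other task: Leo, Dave, Frank, Jack, Nate.
The only task not in that list is Hank → it is last.

Hank


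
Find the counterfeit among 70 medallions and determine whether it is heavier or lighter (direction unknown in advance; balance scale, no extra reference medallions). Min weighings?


Let n = 70. 140 possibilities (n medallions × lighter/heavier); each weighing has 3 outcomes.
Bound for k weighings: say the first weighing puts j medallions on each pan. If it tips, the 2j weighed medallions remain suspects (each with a known direction) and k-1 weighings give 3^(k-1) outcomes; 3^(k-1) is odd, so 2j ≤ 3^(k-1) - 1. If it balances, the n - 2j unweighed medallions remain with direction unknown: 2(n - 2j) ≤ 3^(k-1) - 1 by the same parity argument. Adding, n ≤ (3^(k-1) - 1) + (3^(k-1) - 1)/2 = (3^k - 3)/2, and the classical three-group strategy achieves this (3 medallions in 2 weighings, 12 in 3, 39 in 4, 120 in 5).
So we need the smallest k with (3^k - 3)/2 ≥ 70.
k = 4: (3^4 - 3)/2 = 39 < 70 ✗
k = 5: (3^5 - 3)/2 = 120 ≥ 70 ✓

5


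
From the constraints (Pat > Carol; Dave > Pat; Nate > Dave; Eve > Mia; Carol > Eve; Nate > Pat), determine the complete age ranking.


Constraints: Pat > Carol; Dave > Pat; Nate > Dave; Eve > Mia; Carol > Eve; Nate > Pat
Method: at each step, the next-highest is the one remaining person who never appears on the smaller side of a constraint between remaining people.
  Step 1: remaining {Carol, Nate, Pat, Dave, Eve, Mia}; on the smaller side: {Carol, Pat, Dave, Eve, Mia} → Nate is next (Nate > Dave; Nate > Pat).
  Step 2: remaining {Carol, Pat, Dave, Eve, Mia}; on the smaller side: {Carol, Pat, Eve, Mia} → Dave is next (Dave > Pat).
  Step 3: remaining {Carol, Pat, Eve, Mia}; on the smaller side: {Carol, Eve, Mia} → Pat is next (Pat > Carol).
  Step 4: remaining {Carol, Eve, Mia}; on the smaller side: {Eve, Mia} → Carol is next (Carol > Eve).
  Step 5: remaining {Eve, Mia}; on the smaller side: {Mia} → Eve is next (Eve > Mia).
  Step 6: only Mia remains → lowest.
Final ranking (highest to lowest):

Nate > Dave > Pat > Carol > Eve > Mia


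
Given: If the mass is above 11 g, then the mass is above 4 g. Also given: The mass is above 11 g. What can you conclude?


Modus ponens: P → Q, P ⊢ Q
P: the mass is above 11 g
Q: the mass is above 4 g
We have P → Q and P is true.
By modus ponens, Q must be true.

The mass is above 4 g


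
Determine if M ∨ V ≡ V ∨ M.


Expression 1: M ∨ V
Expression 2: V ∨ M
Truth table (M V | Expr1 Expr2):
  T T |   T     T
  T F |   T     T
  F T |   T     T
  F F |   F     F
All 4 rows agree, so the expressions are logically equivalent.

Yes


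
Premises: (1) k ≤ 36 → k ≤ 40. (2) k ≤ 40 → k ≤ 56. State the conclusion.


Hypothetical syllogism: P → Q, Q → R ⊢ P → R
Premise 1: k ≤ 36 → k ≤ 40
Premise 2: k ≤ 40 → k ≤ 56
Chain the implications: the middle term (k ≤ 40) links the two.
Conclusion: If k ≤ 36, then k ≤ 56.

If k ≤ 36, then k ≤ 56.


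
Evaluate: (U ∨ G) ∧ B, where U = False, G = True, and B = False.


U = False, G = True, B = False
Step 1: U ∨ G = False OR True = True
Step 2: True ∧ B = True AND False = False
OR is true when at least one operand is true; AND requires both.

False


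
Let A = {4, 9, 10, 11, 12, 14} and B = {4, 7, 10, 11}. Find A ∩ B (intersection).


A = {4, 9, 10, 11, 12, 14}
B = {4, 7, 10, 11}
Operation: intersection
Elements in both: 4, 10, 11

{4, 10, 11}


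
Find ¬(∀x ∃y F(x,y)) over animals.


Original: ∀x ∃y F(x,y)
Rule: ¬∀→∃, ¬∃→∀, negate predicate.
Negation: ∃x ∀y ¬F(x,y)

∃x ∀y ¬F(x,y)


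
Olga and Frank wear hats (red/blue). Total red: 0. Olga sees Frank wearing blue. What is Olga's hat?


Total red = 0, Frank = blue
Red accounted for: 0
Remaining for Olga: 0
Olga's hat is blue.

blue


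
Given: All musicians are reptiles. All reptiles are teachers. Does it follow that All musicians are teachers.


Premise 1: All musicians are reptiles.
Premise 2: All reptiles are teachers.
Conclusion: All musicians are teachers.
Barbara syllogism (AAA-1): All A are B, All B are C → All A are C.
Middle term (reptiles) distributed in premise 2.

Valid


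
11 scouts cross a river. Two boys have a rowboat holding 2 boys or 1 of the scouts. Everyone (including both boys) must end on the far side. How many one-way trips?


Per crossing of one of the scouts: boys→, one←, one of the scouts→, one← = 4 trips
11 × 4 = 44, + 1 final boys→ = 45
Minimum trips = 45

45


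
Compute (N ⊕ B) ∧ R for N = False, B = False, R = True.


N = False, B = False, R = True
Step 1: N ⊕ B = False XOR False = False
Step 2: False ∧ R = False AND True = False
XOR true when exactly one of N,B is true; then AND with R.

False


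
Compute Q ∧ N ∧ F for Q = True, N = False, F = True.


Q = True, N = False, F = True
Step 1: Q ∧ N = True AND False = False
Step 2: (False) ∧ F = (False) AND True = False
AND is true only when ALL operands are true.

False


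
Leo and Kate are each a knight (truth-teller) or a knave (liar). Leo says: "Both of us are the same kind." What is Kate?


Leo says: "Both of us are the same kind."
Case 1: Leo is a Knight (truth-teller)
  Statement is true → they ARE the same → Kate is also a Knight
Case 2: Leo is a Knave (liar)
  Statement is false → they are NOT the same → Kate is a Knight
In both cases, Kate is a Knight.

Knight


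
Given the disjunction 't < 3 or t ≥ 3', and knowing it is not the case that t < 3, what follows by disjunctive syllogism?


Disjunctive syllogism: P ∨ Q, ¬P ⊢ Q
Disjunction: t < 3 ∨ t ≥ 3
We know it is not the case that t < 3.
By disjunctive syllogism, the other disjunct must be true.

t ≥ 3


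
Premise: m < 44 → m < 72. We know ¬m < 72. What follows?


Modus tollens: P → Q, ¬Q ⊢ ¬P
P: m < 44
Q: m < 72
We have P → Q and Q is false.
By modus tollens, P must be false.

It is not the case that m < 44


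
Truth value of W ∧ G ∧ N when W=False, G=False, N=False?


W = False, G = False, N = False
Expression: W ∧ G ∧ N
Step 1: W ∧ G = False AND False = False
Step 2: (False) ∧ N = False AND False = False

False


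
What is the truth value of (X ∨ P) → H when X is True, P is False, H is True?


X = True, P = False, H = True
Step 1: X ∨ P = True OR False = True
Step 2: (True) → H: false only when antecedent=True and H=False.
Result: True

True


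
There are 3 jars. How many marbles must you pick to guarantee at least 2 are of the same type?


Pigeonhole: to guarantee k in one of n categories, need (k-1)×n + 1.
k = 2, n = 3
Minimum = (2-1) × 3 + 1 = 1 × 3 + 1

4


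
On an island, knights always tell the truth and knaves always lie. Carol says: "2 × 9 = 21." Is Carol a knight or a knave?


Statement: "2 × 9 = 21."
Actual: 2 × 9 = 18
Claimed: 21
Statement is FALSE → Carol lies → Knave

Knave


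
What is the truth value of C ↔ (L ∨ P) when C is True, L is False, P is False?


C = True, L = False, P = False
Step 1: L ∨ P = False OR False = False
Step 2: C ↔ (False): true when both sides have same truth value.
Result: True ↔ False = False

False


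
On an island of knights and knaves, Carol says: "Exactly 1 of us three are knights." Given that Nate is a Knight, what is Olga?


Carol claims exactly 1 knights among Carol, Nate, Olga.
Given: Nate is a Knight.

Case 1: Carol is a Knight (tells truth)
  Then exactly 1 of the three are knights.
  Counting Carol, Nate: 2 knight(s) so far. Need -1 more → impossible.
Case 2: Carol is a Knave (lies)
  Then the count is NOT 1.
  If Olga = Knave, count = 1 = 1 → claim would be true, contradicts lie.
  If Olga = Knight, count = 2 ≠ 1 → lie confirmed ✓

Olga is a Knight.

Knight


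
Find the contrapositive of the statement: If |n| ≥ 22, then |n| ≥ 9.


Original: If |n| ≥ 22, then |n| ≥ 9
Contrapositive: If ¬Q, then ¬P
Negate Q: not (|n| ≥ 9)
Negate P: not (|n| ≥ 22)

If not (|n| ≥ 9), then not (|n| ≥ 22).


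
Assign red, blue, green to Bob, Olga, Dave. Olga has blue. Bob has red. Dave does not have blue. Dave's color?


From clues:
  Olga → blue
  Bob → red
By elimination, Dave gets the remaining.

green


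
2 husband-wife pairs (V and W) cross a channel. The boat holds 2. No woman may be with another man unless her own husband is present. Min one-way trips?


Label couples V and W.
1. WV+WW → (far: WV,WW; near: HV,HW)
2. WV ←   (far: WW; near: HV,HW,WV)
3. HV+HW → (far: HV,HW,WW; near: WV)
4. HV ←   (far: HW,WW; near: HV,WV)  — HV returns, since WV is alone on near bank
5. HV+WV → (far: all four; near: empty)
Every state respects the constraint.
Minimum trips = 5

5


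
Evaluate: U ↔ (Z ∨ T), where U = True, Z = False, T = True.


U = True, Z = False, T = True
Step 1: Z ∨ T = False OR True = True
Step 2: U ↔ (True): true when both sides have same truth value.
Result: True ↔ True = True

True


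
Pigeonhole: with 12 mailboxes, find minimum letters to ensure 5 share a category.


Pigeonhole: to guarantee k in one of n categories, need (k-1)×n + 1.
k = 5, n = 12
Minimum = (5-1) × 12 + 1 = 4 × 12 + 1

49


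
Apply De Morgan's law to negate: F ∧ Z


De Morgan's law: ¬(P ∧ Q) ≡ ¬P ∨ ¬Q
¬(F ∧ Z) = ¬F ∨ ¬Z

¬F ∨ ¬Z


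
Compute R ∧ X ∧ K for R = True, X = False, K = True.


R = True, X = False, K = True
Step 1: R ∧ X = True AND False = False
Step 2: (False) ∧ K = (False) AND True = False
AND is true only when ALL operands are true.

False


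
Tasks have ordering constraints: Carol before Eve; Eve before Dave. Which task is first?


Constraints: Carol before Eve; Eve before Dave
The first task can have nothing scheduled before it, so it must never appear on the right of a 'before'.
Tasks appearing after some 'before': Eve, Dave.
The only task not in that list is Carol → it is first.

Carol


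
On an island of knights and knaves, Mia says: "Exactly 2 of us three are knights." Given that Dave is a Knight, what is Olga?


Mia claims exactly 2 knights among Mia, Dave, Olga.
Given: Dave is a Knight.

Case 1: Mia is a Knight (tells truth)
  Then exactly 2 of the three are knights.
  Counting Mia, Dave: 2 knight(s) so far. Need 0 more → Olga = Knave.
Case 2: Mia is a Knave (lies)
  Then the count is NOT 2.
  If Olga = Knight, count = 2 = 2 → claim would be true, contradicts lie.
  If Olga = Knave, count = 1 ≠ 2 → lie confirmed ✓

Olga is a Knave.

Knave


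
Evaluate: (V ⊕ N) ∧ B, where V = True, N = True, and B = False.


V = True, N = True, B = False
Step 1: V ⊕ N = True XOR True = False
Step 2: False ∧ B = False AND False = False
XOR true when exactly one of V,N is true; then AND with B.

False


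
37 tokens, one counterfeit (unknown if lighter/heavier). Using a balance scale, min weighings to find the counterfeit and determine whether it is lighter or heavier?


Let n = 37. 74 possibilities (n tokens × lighter/heavier); each weighing has 3 outcomes.
Bound for k weighings: say the first weighing puts j tokens on each pan. If it tips, the 2j weighed tokens remain suspects (each with a known direction) and k-1 weighings give 3^(k-1) outcomes; 3^(k-1) is odd, so 2j ≤ 3^(k-1) - 1. If it balances, the n - 2j unweighed tokens remain with direction unknown: 2(n - 2j) ≤ 3^(k-1) - 1 by the same parity argument. Adding, n ≤ (3^(k-1) - 1) + (3^(k-1) - 1)/2 = (3^k - 3)/2, and the classical three-group strategy achieves this (3 tokens in 2 weighings, 12 in 3, 39 in 4, 120 in 5).
So we need the smallest k with (3^k - 3)/2 ≥ 37.
k = 3: (3^3 - 3)/2 = 12 < 37 ✗
k = 4: (3^4 - 3)/2 = 39 ≥ 37 ✓

4


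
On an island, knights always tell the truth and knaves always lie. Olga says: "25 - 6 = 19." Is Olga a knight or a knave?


Statement: "25 - 6 = 19."
Actual: 25 - 6 = 19
Claimed: 19
Statement is TRUE → Olga tells the truth → Knight

Knight


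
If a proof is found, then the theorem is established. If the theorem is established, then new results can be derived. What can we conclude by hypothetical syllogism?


Hypothetical syllogism: P → Q, Q → R ⊢ P → R
Premise 1: a proof is found → the theorem is established
Premise 2: the theorem is established → new results can be derived
Chain the implications: the middle term (the theorem is established) links the two.
Conclusion: If a proof is found, then new results can be derived.

If a proof is found, then new results can be derived.


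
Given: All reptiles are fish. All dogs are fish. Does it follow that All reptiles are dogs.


Premise 1: All reptiles are fish.
Premise 2: All dogs are fish.
Conclusion: All reptiles are dogs.
Fallacy: undistributed middle. fish is predicate in both.
Counterexample: reptiles and dogs could be disjoint subsets of fish.

Invalid


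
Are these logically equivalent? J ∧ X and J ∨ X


Expression 1: J ∧ X
Expression 2: J ∨ X
Truth table (J X | Expr1 Expr2):
  T T |   T     T
  T F |   F     T   ← differ
  F T |   F     T   ← differ
  F F |   F     F
Counterexample: J=T, X=F gives Expr1 = F but Expr2 = T, so the expressions are NOT logically equivalent.

No


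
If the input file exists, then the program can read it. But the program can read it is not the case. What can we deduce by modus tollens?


Modus tollens: P → Q, ¬Q ⊢ ¬P
P: the input file exists
Q: the program can read it
We have P → Q and Q is false.
By modus tollens, P must be false.

It is not the case that the input file exists


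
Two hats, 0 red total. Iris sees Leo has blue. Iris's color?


Total red = 0, Leo = blue
Red accounted for: 0
Remaining for Iris: 0
Iris's hat is blue.

blue


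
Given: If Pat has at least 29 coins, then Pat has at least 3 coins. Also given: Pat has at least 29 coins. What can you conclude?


Modus ponens: P → Q, P ⊢ Q
P: Pat has at least 29 coins
Q: Pat has at least 3 coins
We have P → Q and P is true.
By modus ponens, Q must be true.

Pat has at least 3 coins


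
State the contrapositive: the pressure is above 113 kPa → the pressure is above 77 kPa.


Original: If the pressure is above 113 kPa, then the pressure is above 77 kPa
Contrapositive: If ¬Q, then ¬P
Negate Q: not (the pressure is above 77 kPa)
Negate P: not (the pressure is above 113 kPa)

If not (the pressure is above 77 kPa), then not (the pressure is above 113 kPa).


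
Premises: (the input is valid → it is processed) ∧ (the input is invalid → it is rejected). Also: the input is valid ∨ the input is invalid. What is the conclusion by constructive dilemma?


Constructive dilemma: (P → Q) ∧ (R → S), P ∨ R ⊢ Q ∨ S
Premise 1: the input is valid → it is processed
Premise 2: the input is invalid → it is rejected
Premise 3: the input is valid ∨ the input is invalid
Case 1: Assuming the input is valid, then by Premise 1, it is processed.
Case 2: Assuming the input is invalid, then by Premise 2, it is rejected.
Since one of the input is valid or the input is invalid must hold, we get it is processed or it is rejected.

It is processed or it is rejected.


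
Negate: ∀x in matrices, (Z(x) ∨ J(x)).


Original: ∀x (Z(x) ∨ J(x))
Rule: ¬∀→∃, ¬∃→∀, negate predicate.
Negation: ∃x (¬Z(x) ∧ ¬J(x))

∃x (¬Z(x) ∧ ¬J(x))


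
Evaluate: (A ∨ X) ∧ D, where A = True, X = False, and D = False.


A = True, X = False, D = False
Step 1: A ∨ X = True OR False = True
Step 2: True ∧ D = True AND False = False
OR is true when at least one operand is true; AND requires both.

False


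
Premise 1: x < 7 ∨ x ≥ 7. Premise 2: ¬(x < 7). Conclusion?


Disjunctive syllogism: P ∨ Q, ¬P ⊢ Q
Disjunction: x < 7 ∨ x ≥ 7
We know it is not the case that x < 7.
By disjunctive syllogism, the other disjunct must be true.

x ≥ 7


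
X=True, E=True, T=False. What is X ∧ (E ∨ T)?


X = True, E = True, T = False
Expression: X ∧ (E ∨ T)
Step 1: E ∨ T = True OR False = True
Step 2: X ∧ (True) = True AND True = True

True


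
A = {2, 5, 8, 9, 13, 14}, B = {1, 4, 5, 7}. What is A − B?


A = {2, 5, 8, 9, 13, 14}
B = {1, 4, 5, 7}
Operation: difference A − B
In A but not B: 2, 8, 9, 13, 14

{2, 8, 9, 13, 14}


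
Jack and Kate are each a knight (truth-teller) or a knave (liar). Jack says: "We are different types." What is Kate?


Jack says: "We are different types."
Case 1: Jack is a Knight (truth-teller)
  Statement is true → they ARE different → Kate is a Knave
Case 2: Jack is a Knave (liar)
  Statement is false → they are NOT different → Kate is a Knave
In both cases, Kate is a Knave.

Knave


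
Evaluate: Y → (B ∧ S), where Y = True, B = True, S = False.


Y = True, B = True, S = False
Step 1: B ∧ S = True AND False = False
Step 2: Y → (False): false only when Y=True and consequent=False.
Result: False

False


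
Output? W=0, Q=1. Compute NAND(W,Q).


W AND Q = 0
NOT(0) = 1

1


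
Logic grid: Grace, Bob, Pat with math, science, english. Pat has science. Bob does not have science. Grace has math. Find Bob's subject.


From clues:
  Pat → science
  Grace → math
By elimination, Bob gets the remaining.

english


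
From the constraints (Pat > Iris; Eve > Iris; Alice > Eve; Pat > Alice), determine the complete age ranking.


Constraints: Pat > Iris; Eve > Iris; Alice > Eve; Pat > Alice
Method: at each step, the next-highest is the one remaining person who never appears on the smaller side of a constraint between remaining people.
  Step 1: remaining {Pat, Eve, Alice, Iris}; on the smaller side: {Eve, Alice, Iris} → Pat is next (Pat > Iris; Pat > Alice).
  Step 2: remaining {Eve, Alice, Iris}; on the smaller side: {Eve, Iris} → Alice is next (Alice > Eve).
  Step 3: remaining {Eve, Iris}; on the smaller side: {Iris} → Eve is next (Eve > Iris).
  Step 4: only Iris remains → lowest.
Final ranking (highest to lowest):

Pat > Alice > Eve > Iris


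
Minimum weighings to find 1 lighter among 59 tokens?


Each weighing has 3 outcomes (left heavy / balance / right heavy), so k weighings distinguish at most 3^k cases; splitting into three near-equal groups achieves this.
Need 3^k ≥ 59: 3^3 = 27 < 59 ≤ 3^4 = 81
k = ⌈log₃(59)⌉ = 4

4
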